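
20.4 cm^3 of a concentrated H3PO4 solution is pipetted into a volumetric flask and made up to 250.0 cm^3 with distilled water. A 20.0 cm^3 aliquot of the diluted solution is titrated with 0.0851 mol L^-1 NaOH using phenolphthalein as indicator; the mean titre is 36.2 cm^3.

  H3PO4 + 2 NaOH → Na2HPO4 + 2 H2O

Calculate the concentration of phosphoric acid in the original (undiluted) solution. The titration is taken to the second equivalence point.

n(NaOH) = 0.0362 × 0.0851 = 3.08 × 10^-3 mol
From the 1:2 ratio, n(H3PO4) in the aliquot = 1/2 × 3.08 × 10^-3 = 1.54 × 10^-3 mol
[H3PO4]_dilute = 1.54 × 10^-3 / 0.0200 = 0.0770 mol/L
Dilution factor = 250.0 / 20.4 = 12.25
[H3PO4]_stock = 0.0770 × 12.25 = 0.944 mol/L

0.944 mol/L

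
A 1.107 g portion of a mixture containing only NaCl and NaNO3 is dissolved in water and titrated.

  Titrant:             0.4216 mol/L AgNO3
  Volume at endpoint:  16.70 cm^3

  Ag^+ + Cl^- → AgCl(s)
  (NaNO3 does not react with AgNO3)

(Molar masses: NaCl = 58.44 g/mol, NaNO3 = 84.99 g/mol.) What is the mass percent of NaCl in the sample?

n(AgNO3) = 0.01670 × 0.4216 = 7.041 × 10^-3 mol
Let x = n(NaCl), y = n(NaNO3).
Titrant: 1x = 7.041 × 10^-3;  mass: 58.44x + 84.99y = 1.107
Solving, x = 7.041 × 10^-3 mol, y = 8.184 × 10^-3 mol
mass of NaCl = 7.041 × 10^-3 × 58.44 = 0.4115 g
% NaCl = 0.4115 / 1.107 × 100 = 37.17 %

37.17 %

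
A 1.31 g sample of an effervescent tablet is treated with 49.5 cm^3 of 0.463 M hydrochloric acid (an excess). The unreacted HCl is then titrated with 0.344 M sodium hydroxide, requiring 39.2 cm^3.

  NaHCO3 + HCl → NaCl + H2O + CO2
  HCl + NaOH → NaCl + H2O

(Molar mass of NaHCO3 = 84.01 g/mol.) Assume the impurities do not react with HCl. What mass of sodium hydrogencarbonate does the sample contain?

0.793 g

n(HCl) added = 0.0495 × 0.463 = 0.0229 mol
n(NaOH) used in back-titration = 0.0392 × 0.344 = 0.0135 mol
n(HCl) left over = 0.0135 mol (1:1 ratio)
n(HCl) consumed by analyte = 0.0229 − 0.0135 = 9.43 × 10^-3 mol
n(NaHCO3) = 9.43 × 10^-3 mol (1:1 ratio)
mass of NaHCO3 = 9.43 × 10^-3 × 84.01 = 0.793 g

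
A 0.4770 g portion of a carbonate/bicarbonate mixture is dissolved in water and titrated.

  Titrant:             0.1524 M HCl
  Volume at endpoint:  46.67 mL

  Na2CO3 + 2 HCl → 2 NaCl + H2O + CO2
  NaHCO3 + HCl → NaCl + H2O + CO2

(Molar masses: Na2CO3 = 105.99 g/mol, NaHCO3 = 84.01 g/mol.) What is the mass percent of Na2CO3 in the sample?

43.17 %

n(HCl) = 0.04667 × 0.1524 = 7.113 × 10^-3 mol
Let x = n(Na2CO3), y = n(NaHCO3).
Titrant: 2x + 1y = 7.113 × 10^-3;  mass: 105.99x + 84.01y = 0.4770
Solving, x = 1.943 × 10^-3 mol, y = 3.227 × 10^-3 mol
mass of Na2CO3 = 1.943 × 10^-3 × 105.99 = 0.2059 g
% Na2CO3 = 0.2059 / 0.4770 × 100 = 43.17 %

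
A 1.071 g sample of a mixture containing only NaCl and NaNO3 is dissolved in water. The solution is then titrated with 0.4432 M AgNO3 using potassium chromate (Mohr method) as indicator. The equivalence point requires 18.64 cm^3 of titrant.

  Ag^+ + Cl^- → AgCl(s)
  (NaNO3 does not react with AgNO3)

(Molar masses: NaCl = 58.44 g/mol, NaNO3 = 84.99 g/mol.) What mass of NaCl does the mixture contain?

0.4828 g

n(AgNO3) = 0.01864 × 0.4432 = 8.261 × 10^-3 mol
Let x = n(NaCl), y = n(NaNO3).
Titrant: 1x = 8.261 × 10^-3;  mass: 58.44x + 84.99y = 1.071
Solving, x = 8.261 × 10^-3 mol, y = 6.921 × 10^-3 mol
mass of NaCl = 8.261 × 10^-3 × 58.44 = 0.4828 g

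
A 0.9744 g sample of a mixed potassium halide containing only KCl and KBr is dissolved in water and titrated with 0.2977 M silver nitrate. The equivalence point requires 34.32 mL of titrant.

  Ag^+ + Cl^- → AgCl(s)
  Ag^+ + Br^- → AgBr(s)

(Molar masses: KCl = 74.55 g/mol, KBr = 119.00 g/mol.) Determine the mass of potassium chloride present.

0.4049 g

n(AgNO3) = 0.03432 × 0.2977 = 0.01022 mol
Let x = n(KCl), y = n(KBr).
Titrant: 1x + 1y = 0.01022;  mass: 74.55x + 119.00y = 0.9744
Solving, x = 5.432 × 10^-3 mol, y = 4.786 × 10^-3 mol
mass of KCl = 5.432 × 10^-3 × 74.55 = 0.4049 g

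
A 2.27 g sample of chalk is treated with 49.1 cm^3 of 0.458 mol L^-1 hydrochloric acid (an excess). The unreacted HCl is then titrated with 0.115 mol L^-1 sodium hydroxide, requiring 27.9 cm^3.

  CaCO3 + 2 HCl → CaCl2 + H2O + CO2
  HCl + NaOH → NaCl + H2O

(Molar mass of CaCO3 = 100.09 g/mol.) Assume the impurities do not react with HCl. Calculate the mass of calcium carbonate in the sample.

0.965 g

n(HCl) added = 0.0491 × 0.458 = 0.0225 mol
n(NaOH) used in back-titration = 0.0279 × 0.115 = 3.21 × 10^-3 mol
n(HCl) left over = 3.21 × 10^-3 mol (1:1 ratio)
n(HCl) consumed by analyte = 0.0225 − 3.21 × 10^-3 = 0.0193 mol
From the 1:2 ratio, n(CaCO3) = 1/2 × 0.0193 = 9.64 × 10^-3 mol
mass of CaCO3 = 9.64 × 10^-3 × 100.09 = 0.965 g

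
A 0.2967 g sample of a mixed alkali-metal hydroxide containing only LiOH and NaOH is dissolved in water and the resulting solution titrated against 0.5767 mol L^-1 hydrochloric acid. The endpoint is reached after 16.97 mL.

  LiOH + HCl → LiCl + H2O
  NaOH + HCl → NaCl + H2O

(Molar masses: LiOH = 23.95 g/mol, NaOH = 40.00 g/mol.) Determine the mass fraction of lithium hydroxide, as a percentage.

47.66 %

n(HCl) = 0.01697 × 0.5767 = 9.787 × 10^-3 mol
Let x = n(LiOH), y = n(NaOH).
Titrant: 1x + 1y = 9.787 × 10^-3;  mass: 23.95x + 40.00y = 0.2967
Solving, x = 5.904 × 10^-3 mol, y = 3.882 × 10^-3 mol
mass of LiOH = 5.904 × 10^-3 × 23.95 = 0.1414 g
% LiOH = 0.1414 / 0.2967 × 100 = 47.66 %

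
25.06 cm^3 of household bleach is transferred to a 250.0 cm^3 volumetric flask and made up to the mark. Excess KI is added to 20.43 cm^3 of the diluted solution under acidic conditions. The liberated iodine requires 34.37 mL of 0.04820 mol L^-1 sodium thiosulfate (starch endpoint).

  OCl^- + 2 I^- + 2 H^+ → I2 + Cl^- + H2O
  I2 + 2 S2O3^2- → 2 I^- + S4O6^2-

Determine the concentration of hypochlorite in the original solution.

0.4045 mol/L

n(S2O3^2-) = 0.03437 × 0.04820 = 1.657 × 10^-3 mol
n(I2) = n(S2O3^2-)/2 = 8.283 × 10^-4 mol
n(OCl^-) in the aliquot = 8.283 × 10^-4 mol (1:1 ratio)
[OCl^-]_dilute = 8.283 × 10^-4 / 0.02043 = 0.04054 mol/L
[OCl^-]_original = 0.04054 × 250.0/25.06 = 0.4045 mol/L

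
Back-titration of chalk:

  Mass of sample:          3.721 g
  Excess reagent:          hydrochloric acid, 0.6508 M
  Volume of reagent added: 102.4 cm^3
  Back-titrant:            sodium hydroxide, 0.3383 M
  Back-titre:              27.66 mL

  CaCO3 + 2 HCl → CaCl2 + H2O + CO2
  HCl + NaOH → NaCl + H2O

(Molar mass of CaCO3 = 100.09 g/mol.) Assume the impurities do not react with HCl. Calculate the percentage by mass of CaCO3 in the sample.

77.04 %

n(HCl) added = 0.1024 × 0.6508 = 0.06664 mol
n(NaOH) used in back-titration = 0.02766 × 0.3383 = 9.357 × 10^-3 mol
n(HCl) left over = 9.357 × 10^-3 mol (1:1 ratio)
n(HCl) consumed by analyte = 0.06664 − 9.357 × 10^-3 = 0.05728 mol
From the 1:2 ratio, n(CaCO3) = 1/2 × 0.05728 = 0.02864 mol
mass of CaCO3 = 0.02864 × 100.09 = 2.867 g
% CaCO3 = 2.867 / 3.721 × 100 = 77.04 %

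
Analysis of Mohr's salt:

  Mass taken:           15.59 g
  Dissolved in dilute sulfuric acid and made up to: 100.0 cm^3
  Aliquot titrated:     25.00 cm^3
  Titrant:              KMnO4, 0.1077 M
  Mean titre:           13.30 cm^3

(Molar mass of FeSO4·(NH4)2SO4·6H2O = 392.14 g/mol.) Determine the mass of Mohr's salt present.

11.23 g

MnO4^- + 5 Fe^2+ + 8 H^+ → Mn^2+ + 5 Fe^3+ + 4 H2O
n(KMnO4) per titration = 0.01330 × 0.1077 = 1.432 × 10^-3 mol
From the 5:1 ratio, n(FeSO4·(NH4)2SO4·6H2O) in each aliquot = 5/1 × 1.432 × 10^-3 = 7.162 × 10^-3 mol
n(FeSO4·(NH4)2SO4·6H2O) in the whole flask = 7.162 × 10^-3 × 100.0/25.00 = 0.02865 mol
mass of FeSO4·(NH4)2SO4·6H2O = 0.02865 × 392.14 = 11.23 g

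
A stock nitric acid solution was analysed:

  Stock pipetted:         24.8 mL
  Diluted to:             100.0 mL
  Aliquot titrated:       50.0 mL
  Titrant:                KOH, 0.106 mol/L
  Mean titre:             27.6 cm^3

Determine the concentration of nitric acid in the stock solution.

HNO3 + KOH → KNO3 + H2O
n(KOH) = 0.0276 × 0.106 = 2.93 × 10^-3 mol
n(HNO3) in the aliquot = 2.93 × 10^-3 mol (1:1 ratio)
[HNO3]_dilute = 2.93 × 10^-3 / 0.0500 = 0.0585 mol/L
Dilution factor = 100.0 / 24.8 = 4.032
[HNO3]_stock = 0.0585 × 4.032 = 0.236 mol/L

0.236 mol/L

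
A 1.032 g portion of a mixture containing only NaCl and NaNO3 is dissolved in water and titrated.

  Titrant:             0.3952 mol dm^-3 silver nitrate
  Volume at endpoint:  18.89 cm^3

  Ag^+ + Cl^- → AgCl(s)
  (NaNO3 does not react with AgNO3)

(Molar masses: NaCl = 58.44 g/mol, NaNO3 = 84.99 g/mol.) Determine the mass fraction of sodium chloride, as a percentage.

n(AgNO3) = 0.01889 × 0.3952 = 7.465 × 10^-3 mol
Let x = n(NaCl), y = n(NaNO3).
Titrant: 1x = 7.465 × 10^-3;  mass: 58.44x + 84.99y = 1.032
Solving, x = 7.465 × 10^-3 mol, y = 7.009 × 10^-3 mol
mass of NaCl = 7.465 × 10^-3 × 58.44 = 0.4363 g
% NaCl = 0.4363 / 1.032 × 100 = 42.27 %

42.27 %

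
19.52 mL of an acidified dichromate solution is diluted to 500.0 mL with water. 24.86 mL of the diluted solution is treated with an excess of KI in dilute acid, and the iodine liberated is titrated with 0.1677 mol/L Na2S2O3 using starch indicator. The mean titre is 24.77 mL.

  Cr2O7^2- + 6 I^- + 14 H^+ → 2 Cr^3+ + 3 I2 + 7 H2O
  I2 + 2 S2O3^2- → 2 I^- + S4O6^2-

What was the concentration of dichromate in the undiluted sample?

0.7133 mol/L

n(S2O3^2-) = 0.02477 × 0.1677 = 4.154 × 10^-3 mol
n(I2) = n(S2O3^2-)/2 = 2.077 × 10^-3 mol
From the 1:3 ratio, n(Cr2O7^2-) in the aliquot = 1/3 × 2.077 × 10^-3 = 6.923 × 10^-4 mol
[Cr2O7^2-]_dilute = 6.923 × 10^-4 / 0.02486 = 0.02785 mol/L
[Cr2O7^2-]_original = 0.02785 × 500.0/19.52 = 0.7133 mol/L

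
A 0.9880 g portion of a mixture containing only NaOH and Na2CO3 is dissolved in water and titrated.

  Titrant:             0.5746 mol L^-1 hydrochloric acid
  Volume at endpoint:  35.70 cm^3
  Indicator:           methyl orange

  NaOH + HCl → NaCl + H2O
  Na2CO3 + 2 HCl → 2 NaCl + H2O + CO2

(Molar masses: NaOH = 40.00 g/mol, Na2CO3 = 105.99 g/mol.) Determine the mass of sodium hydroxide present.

n(HCl) = 0.03570 × 0.5746 = 0.02051 mol
Let x = n(NaOH), y = n(Na2CO3).
Titrant: 1x + 2y = 0.02051;  mass: 40.00x + 105.99y = 0.9880
Solving, x = 7.626 × 10^-3 mol, y = 6.444 × 10^-3 mol
mass of NaOH = 7.626 × 10^-3 × 40.00 = 0.3050 g

0.3050 g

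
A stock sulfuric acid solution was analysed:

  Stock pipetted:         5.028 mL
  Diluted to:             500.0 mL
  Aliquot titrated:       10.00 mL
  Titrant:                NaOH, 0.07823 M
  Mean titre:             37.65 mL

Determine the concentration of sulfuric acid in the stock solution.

14.64 M

H2SO4 + 2 NaOH → Na2SO4 + 2 H2O
n(NaOH) = 0.03765 × 0.07823 = 2.945 × 10^-3 mol
From the 1:2 ratio, n(H2SO4) in the aliquot = 1/2 × 2.945 × 10^-3 = 1.473 × 10^-3 mol
[H2SO4]_dilute = 1.473 × 10^-3 / 0.01000 = 0.1473 mol/L
Dilution factor = 500.0 / 5.028 = 99.44
[H2SO4]_stock = 0.1473 × 99.44 = 14.64 mol/L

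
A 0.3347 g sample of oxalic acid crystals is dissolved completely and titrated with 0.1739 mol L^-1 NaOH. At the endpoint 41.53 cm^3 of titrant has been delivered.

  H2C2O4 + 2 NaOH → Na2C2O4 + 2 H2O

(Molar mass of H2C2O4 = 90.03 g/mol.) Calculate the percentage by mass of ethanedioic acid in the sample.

97.13 %

n(NaOH) = 0.04153 L × 0.1739 mol/L = 7.222 × 10^-3 mol
From the 1:2 ratio, n(H2C2O4) = 1/2 × 7.222 × 10^-3 = 3.611 × 10^-3 mol
mass of H2C2O4 = 3.611 × 10^-3 × 90.03 g/mol = 0.3251 g
% H2C2O4 = 0.3251 / 0.3347 × 100 = 97.13 %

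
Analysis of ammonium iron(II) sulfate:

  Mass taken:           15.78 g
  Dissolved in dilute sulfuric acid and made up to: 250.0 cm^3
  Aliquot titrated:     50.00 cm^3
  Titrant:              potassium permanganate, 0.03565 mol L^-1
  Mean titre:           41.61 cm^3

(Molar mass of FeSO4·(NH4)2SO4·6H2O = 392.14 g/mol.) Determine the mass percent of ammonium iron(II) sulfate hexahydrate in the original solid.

92.16 %

MnO4^- + 5 Fe^2+ + 8 H^+ → Mn^2+ + 5 Fe^3+ + 4 H2O
n(KMnO4) per titration = 0.04161 × 0.03565 = 1.483 × 10^-3 mol
From the 5:1 ratio, n(FeSO4·(NH4)2SO4·6H2O) in each aliquot = 5/1 × 1.483 × 10^-3 = 7.417 × 10^-3 mol
n(FeSO4·(NH4)2SO4·6H2O) in the whole flask = 7.417 × 10^-3 × 250.0/50.00 = 0.03708 mol
mass of FeSO4·(NH4)2SO4·6H2O = 0.03708 × 392.14 = 14.54 g
% FeSO4·(NH4)2SO4·6H2O = 14.54 / 15.78 × 100 = 92.16 %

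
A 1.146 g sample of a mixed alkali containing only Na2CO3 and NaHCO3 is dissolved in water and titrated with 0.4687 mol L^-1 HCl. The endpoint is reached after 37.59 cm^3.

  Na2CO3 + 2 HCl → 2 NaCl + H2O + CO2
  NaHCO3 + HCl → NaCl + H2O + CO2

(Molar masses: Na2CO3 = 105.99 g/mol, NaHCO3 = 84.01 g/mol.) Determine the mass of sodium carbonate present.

0.5709 g

n(HCl) = 0.03759 × 0.4687 = 0.01762 mol
Let x = n(Na2CO3), y = n(NaHCO3).
Titrant: 2x + 1y = 0.01762;  mass: 105.99x + 84.01y = 1.146
Solving, x = 5.386 × 10^-3 mol, y = 6.845 × 10^-3 mol
mass of Na2CO3 = 5.386 × 10^-3 × 105.99 = 0.5709 g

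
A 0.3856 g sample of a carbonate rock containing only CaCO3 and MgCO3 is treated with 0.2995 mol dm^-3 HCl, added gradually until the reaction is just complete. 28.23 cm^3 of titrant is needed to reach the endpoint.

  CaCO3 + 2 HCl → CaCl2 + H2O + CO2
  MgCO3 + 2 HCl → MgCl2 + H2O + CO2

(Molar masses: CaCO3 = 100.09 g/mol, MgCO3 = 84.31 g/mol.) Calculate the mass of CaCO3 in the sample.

0.1851 g

n(HCl) = 0.02823 × 0.2995 = 8.455 × 10^-3 mol
Let x = n(CaCO3), y = n(MgCO3).
Titrant: 2x + 2y = 8.455 × 10^-3;  mass: 100.09x + 84.31y = 0.3856
Solving, x = 1.849 × 10^-3 mol, y = 2.378 × 10^-3 mol
mass of CaCO3 = 1.849 × 10^-3 × 100.09 = 0.1851 g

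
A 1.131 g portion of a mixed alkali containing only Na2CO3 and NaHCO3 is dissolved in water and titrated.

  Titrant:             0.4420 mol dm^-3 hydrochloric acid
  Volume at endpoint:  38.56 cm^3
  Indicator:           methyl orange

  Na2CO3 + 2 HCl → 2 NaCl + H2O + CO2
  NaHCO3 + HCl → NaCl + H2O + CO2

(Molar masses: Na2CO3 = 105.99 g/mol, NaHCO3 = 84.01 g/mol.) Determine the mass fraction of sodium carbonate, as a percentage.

n(HCl) = 0.03856 × 0.4420 = 0.01704 mol
Let x = n(Na2CO3), y = n(NaHCO3).
Titrant: 2x + 1y = 0.01704;  mass: 105.99x + 84.01y = 1.131
Solving, x = 4.850 × 10^-3 mol, y = 7.344 × 10^-3 mol
mass of Na2CO3 = 4.850 × 10^-3 × 105.99 = 0.5140 g
% Na2CO3 = 0.5140 / 1.131 × 100 = 45.45 %

45.45 %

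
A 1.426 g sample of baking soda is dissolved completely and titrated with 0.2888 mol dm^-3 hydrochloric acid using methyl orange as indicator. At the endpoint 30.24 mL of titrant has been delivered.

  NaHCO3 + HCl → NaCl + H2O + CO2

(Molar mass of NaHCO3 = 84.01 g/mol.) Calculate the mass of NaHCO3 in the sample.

n(HCl) = 0.03024 L × 0.2888 mol/L = 8.733 × 10^-3 mol
n(NaHCO3) = 8.733 × 10^-3 mol (1:1 ratio)
mass of NaHCO3 = 8.733 × 10^-3 × 84.01 g/mol = 0.7337 g

0.7337 g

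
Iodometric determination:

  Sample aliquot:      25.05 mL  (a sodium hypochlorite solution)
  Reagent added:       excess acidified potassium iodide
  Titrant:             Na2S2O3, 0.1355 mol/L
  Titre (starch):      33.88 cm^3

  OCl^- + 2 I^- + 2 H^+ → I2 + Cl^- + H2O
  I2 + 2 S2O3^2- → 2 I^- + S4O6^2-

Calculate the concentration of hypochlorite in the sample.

0.09163 mol/L

n(S2O3^2-) = 0.03388 × 0.1355 = 4.591 × 10^-3 mol
n(I2) = n(S2O3^2-)/2 = 2.295 × 10^-3 mol
n(OCl^-) in the aliquot = 2.295 × 10^-3 mol (1:1 ratio)
[OCl^-] = 2.295 × 10^-3 / 0.02505 = 0.09163 mol/L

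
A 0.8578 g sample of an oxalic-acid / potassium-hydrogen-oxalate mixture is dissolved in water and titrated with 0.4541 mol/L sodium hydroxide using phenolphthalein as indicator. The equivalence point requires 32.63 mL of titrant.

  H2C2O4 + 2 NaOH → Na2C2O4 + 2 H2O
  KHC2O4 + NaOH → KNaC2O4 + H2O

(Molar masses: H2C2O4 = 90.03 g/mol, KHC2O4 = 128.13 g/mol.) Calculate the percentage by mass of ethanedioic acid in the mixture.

n(NaOH) = 0.03263 × 0.4541 = 0.01482 mol
Let x = n(H2C2O4), y = n(KHC2O4).
Titrant: 2x + 1y = 0.01482;  mass: 90.03x + 128.13y = 0.8578
Solving, x = 6.261 × 10^-3 mol, y = 2.296 × 10^-3 mol
mass of H2C2O4 = 6.261 × 10^-3 × 90.03 = 0.5637 g
% H2C2O4 = 0.5637 / 0.8578 × 100 = 65.71 %

65.71 %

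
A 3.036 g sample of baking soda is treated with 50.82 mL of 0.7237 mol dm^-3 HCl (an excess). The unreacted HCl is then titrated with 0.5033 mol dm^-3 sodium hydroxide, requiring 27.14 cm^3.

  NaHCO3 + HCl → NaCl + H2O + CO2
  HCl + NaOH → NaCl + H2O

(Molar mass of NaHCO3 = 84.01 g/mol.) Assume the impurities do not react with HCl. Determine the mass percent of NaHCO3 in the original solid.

63.97 %

n(HCl) added = 0.05082 × 0.7237 = 0.03678 mol
n(NaOH) used in back-titration = 0.02714 × 0.5033 = 0.01366 mol
n(HCl) left over = 0.01366 mol (1:1 ratio)
n(HCl) consumed by analyte = 0.03678 − 0.01366 = 0.02312 mol
n(NaHCO3) = 0.02312 mol (1:1 ratio)
mass of NaHCO3 = 0.02312 × 84.01 = 1.942 g
% NaHCO3 = 1.942 / 3.036 × 100 = 63.97 %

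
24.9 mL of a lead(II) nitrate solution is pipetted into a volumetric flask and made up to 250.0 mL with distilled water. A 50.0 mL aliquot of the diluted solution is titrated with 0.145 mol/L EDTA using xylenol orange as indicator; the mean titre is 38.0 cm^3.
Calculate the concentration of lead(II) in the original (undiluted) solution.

1.11 mol/L

Pb^2+ + EDTA^4- → [Pb(EDTA)]^2-
n(EDTA) = 0.0380 × 0.145 = 5.51 × 10^-3 mol
n(Pb2+) in the aliquot = 5.51 × 10^-3 mol (1:1 ratio)
[Pb2+]_dilute = 5.51 × 10^-3 / 0.0500 = 0.110 mol/L
Dilution factor = 250.0 / 24.9 = 10.04
[Pb2+]_stock = 0.110 × 10.04 = 1.11 mol/L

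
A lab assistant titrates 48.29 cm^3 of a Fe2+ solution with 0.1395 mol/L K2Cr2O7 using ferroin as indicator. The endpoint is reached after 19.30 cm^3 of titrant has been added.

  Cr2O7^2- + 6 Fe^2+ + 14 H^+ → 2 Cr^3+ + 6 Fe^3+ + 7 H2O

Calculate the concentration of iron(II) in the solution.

0.3345 mol/L

n(K2Cr2O7) = 0.01930 L × 0.1395 mol/L = 2.692 × 10^-3 mol
From the 6:1 mole ratio, n(Fe2+) = 6/1 × 2.692 × 10^-3 = 0.01615 mol
[Fe2+] = 0.01615 mol / 0.04829 L = 0.3345 mol/L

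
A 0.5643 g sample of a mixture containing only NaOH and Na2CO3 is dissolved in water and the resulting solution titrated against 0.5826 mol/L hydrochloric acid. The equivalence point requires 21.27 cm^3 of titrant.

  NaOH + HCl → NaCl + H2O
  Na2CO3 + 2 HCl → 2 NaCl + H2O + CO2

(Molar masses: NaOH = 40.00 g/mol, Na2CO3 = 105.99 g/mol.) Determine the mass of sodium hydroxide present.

0.2844 g

n(HCl) = 0.02127 × 0.5826 = 0.01239 mol
Let x = n(NaOH), y = n(Na2CO3).
Titrant: 1x + 2y = 0.01239;  mass: 40.00x + 105.99y = 0.5643
Solving, x = 7.111 × 10^-3 mol, y = 2.640 × 10^-3 mol
mass of NaOH = 7.111 × 10^-3 × 40.00 = 0.2844 g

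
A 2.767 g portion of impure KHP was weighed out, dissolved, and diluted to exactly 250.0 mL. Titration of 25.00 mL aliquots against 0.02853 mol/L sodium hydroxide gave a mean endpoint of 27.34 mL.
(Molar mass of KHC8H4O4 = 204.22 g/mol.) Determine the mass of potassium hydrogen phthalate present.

KHC8H4O4 + NaOH → KNaC8H4O4 + H2O
n(NaOH) per titration = 0.02734 × 0.02853 = 7.800 × 10^-4 mol
n(KHC8H4O4) in each aliquot = 7.800 × 10^-4 mol (1:1 ratio)
n(KHC8H4O4) in the whole flask = 7.800 × 10^-4 × 250.0/25.00 = 7.800 × 10^-3 mol
mass of KHC8H4O4 = 7.800 × 10^-3 × 204.22 = 1.593 g

1.593 g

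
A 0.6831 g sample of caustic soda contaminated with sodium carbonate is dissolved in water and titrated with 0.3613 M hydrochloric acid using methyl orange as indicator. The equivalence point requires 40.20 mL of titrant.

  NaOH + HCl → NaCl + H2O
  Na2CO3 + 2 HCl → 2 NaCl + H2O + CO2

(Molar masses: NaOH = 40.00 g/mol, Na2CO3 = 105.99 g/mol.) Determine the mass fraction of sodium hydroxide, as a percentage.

n(HCl) = 0.04020 × 0.3613 = 0.01452 mol
Let x = n(NaOH), y = n(Na2CO3).
Titrant: 1x + 2y = 0.01452;  mass: 40.00x + 105.99y = 0.6831
Solving, x = 6.665 × 10^-3 mol, y = 3.930 × 10^-3 mol
mass of NaOH = 6.665 × 10^-3 × 40.00 = 0.2666 g
% NaOH = 0.2666 / 0.6831 × 100 = 39.03 %

39.03 %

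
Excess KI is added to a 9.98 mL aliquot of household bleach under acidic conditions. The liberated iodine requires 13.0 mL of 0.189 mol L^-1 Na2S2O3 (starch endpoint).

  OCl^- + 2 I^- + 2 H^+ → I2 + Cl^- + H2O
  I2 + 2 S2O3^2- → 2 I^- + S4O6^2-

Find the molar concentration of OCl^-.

0.123 mol/L

n(S2O3^2-) = 0.0130 × 0.189 = 2.46 × 10^-3 mol
n(I2) = n(S2O3^2-)/2 = 1.23 × 10^-3 mol
n(OCl^-) in the aliquot = 1.23 × 10^-3 mol (1:1 ratio)
[OCl^-] = 1.23 × 10^-3 / 0.00998 = 0.123 mol/L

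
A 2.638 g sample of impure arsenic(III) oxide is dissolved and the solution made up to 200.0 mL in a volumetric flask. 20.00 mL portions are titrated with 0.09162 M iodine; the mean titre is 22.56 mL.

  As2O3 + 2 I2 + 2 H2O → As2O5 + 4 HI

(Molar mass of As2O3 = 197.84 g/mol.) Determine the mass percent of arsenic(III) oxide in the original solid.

n(I2) per titration = 0.02256 × 0.09162 = 2.067 × 10^-3 mol
From the 1:2 ratio, n(As2O3) in each aliquot = 1/2 × 2.067 × 10^-3 = 1.033 × 10^-3 mol
n(As2O3) in the whole flask = 1.033 × 10^-3 × 200.0/20.00 = 0.01033 mol
mass of As2O3 = 0.01033 × 197.84 = 2.045 g
% As2O3 = 2.045 / 2.638 × 100 = 77.51 %

77.51 %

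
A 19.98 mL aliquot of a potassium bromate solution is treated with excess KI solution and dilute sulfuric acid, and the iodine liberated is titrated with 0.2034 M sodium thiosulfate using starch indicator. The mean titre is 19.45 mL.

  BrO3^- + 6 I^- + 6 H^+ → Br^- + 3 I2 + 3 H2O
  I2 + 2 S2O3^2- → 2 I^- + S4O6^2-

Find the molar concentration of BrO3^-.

0.03300 M

n(S2O3^2-) = 0.01945 × 0.2034 = 3.956 × 10^-3 mol
n(I2) = n(S2O3^2-)/2 = 1.978 × 10^-3 mol
From the 1:3 ratio, n(BrO3^-) in the aliquot = 1/3 × 1.978 × 10^-3 = 6.594 × 10^-4 mol
[BrO3^-] = 6.594 × 10^-4 / 0.01998 = 0.03300 mol/L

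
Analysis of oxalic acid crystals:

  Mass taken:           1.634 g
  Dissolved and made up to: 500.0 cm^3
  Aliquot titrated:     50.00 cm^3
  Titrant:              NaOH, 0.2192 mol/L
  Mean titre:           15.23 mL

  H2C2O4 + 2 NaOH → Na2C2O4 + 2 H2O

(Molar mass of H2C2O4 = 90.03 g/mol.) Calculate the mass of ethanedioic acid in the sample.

n(NaOH) per titration = 0.01523 × 0.2192 = 3.338 × 10^-3 mol
From the 1:2 ratio, n(H2C2O4) in each aliquot = 1/2 × 3.338 × 10^-3 = 1.669 × 10^-3 mol
n(H2C2O4) in the whole flask = 1.669 × 10^-3 × 500.0/50.00 = 0.01669 mol
mass of H2C2O4 = 0.01669 × 90.03 = 1.503 g

1.503 g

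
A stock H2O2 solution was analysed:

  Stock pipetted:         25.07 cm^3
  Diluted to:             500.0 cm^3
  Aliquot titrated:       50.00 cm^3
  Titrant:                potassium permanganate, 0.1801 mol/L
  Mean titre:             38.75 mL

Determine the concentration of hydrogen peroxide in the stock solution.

2 MnO4^- + 5 H2O2 + 6 H^+ → 2 Mn^2+ + 5 O2 + 8 H2O
n(KMnO4) = 0.03875 × 0.1801 = 6.979 × 10^-3 mol
From the 5:2 ratio, n(H2O2) in the aliquot = 5/2 × 6.979 × 10^-3 = 0.01745 mol
[H2O2]_dilute = 0.01745 / 0.05000 = 0.3489 mol/L
Dilution factor = 500.0 / 25.07 = 19.94
[H2O2]_stock = 0.3489 × 19.94 = 6.959 mol/L

6.959 mol/L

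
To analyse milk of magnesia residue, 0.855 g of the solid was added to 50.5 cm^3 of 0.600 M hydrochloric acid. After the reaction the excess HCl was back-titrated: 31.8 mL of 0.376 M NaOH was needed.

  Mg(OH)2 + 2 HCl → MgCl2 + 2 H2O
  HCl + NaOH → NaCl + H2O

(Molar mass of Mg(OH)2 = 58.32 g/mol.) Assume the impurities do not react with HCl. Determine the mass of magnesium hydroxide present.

n(HCl) added = 0.0505 × 0.600 = 0.0303 mol
n(NaOH) used in back-titration = 0.0318 × 0.376 = 0.0120 mol
n(HCl) left over = 0.0120 mol (1:1 ratio)
n(HCl) consumed by analyte = 0.0303 − 0.0120 = 0.0183 mol
From the 1:2 ratio, n(Mg(OH)2) = 1/2 × 0.0183 = 9.17 × 10^-3 mol
mass of Mg(OH)2 = 9.17 × 10^-3 × 58.32 = 0.535 g

0.535 g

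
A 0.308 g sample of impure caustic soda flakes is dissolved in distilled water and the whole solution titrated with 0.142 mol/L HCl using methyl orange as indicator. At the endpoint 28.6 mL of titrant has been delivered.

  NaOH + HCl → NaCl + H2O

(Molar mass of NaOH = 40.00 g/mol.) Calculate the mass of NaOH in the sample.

n(HCl) = 0.0286 L × 0.142 mol/L = 4.06 × 10^-3 mol
n(NaOH) = 4.06 × 10^-3 mol (1:1 ratio)
mass of NaOH = 4.06 × 10^-3 × 40.00 g/mol = 0.162 g

0.162 g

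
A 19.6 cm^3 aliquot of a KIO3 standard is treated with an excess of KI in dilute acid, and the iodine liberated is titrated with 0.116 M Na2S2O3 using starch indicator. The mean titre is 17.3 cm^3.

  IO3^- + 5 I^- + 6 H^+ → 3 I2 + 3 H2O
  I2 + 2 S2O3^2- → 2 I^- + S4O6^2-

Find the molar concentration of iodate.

0.0171 M

n(S2O3^2-) = 0.0173 × 0.116 = 2.01 × 10^-3 mol
n(I2) = n(S2O3^2-)/2 = 1.00 × 10^-3 mol
From the 1:3 ratio, n(IO3^-) in the aliquot = 1/3 × 1.00 × 10^-3 = 3.34 × 10^-4 mol
[IO3^-] = 3.34 × 10^-4 / 0.0196 = 0.0171 mol/L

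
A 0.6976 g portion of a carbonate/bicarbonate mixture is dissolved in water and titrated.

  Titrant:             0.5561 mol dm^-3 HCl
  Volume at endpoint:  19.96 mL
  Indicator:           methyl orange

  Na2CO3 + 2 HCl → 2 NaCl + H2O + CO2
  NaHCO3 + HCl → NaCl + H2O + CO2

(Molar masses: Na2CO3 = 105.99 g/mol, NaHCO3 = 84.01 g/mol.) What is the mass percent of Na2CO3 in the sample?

57.53 %

n(HCl) = 0.01996 × 0.5561 = 0.01110 mol
Let x = n(Na2CO3), y = n(NaHCO3).
Titrant: 2x + 1y = 0.01110;  mass: 105.99x + 84.01y = 0.6976
Solving, x = 3.787 × 10^-3 mol, y = 3.526 × 10^-3 mol
mass of Na2CO3 = 3.787 × 10^-3 × 105.99 = 0.4014 g
% Na2CO3 = 0.4014 / 0.6976 × 100 = 57.53 %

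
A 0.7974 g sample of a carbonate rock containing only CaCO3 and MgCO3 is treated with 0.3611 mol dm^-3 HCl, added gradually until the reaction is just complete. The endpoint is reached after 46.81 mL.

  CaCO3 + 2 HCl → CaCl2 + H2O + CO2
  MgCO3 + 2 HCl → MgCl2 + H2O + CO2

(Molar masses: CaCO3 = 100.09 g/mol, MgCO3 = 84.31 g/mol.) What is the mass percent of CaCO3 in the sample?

67.49 %

n(HCl) = 0.04681 × 0.3611 = 0.01690 mol
Let x = n(CaCO3), y = n(MgCO3).
Titrant: 2x + 2y = 0.01690;  mass: 100.09x + 84.31y = 0.7974
Solving, x = 5.377 × 10^-3 mol, y = 3.074 × 10^-3 mol
mass of CaCO3 = 5.377 × 10^-3 × 100.09 = 0.5382 g
% CaCO3 = 0.5382 / 0.7974 × 100 = 67.49 %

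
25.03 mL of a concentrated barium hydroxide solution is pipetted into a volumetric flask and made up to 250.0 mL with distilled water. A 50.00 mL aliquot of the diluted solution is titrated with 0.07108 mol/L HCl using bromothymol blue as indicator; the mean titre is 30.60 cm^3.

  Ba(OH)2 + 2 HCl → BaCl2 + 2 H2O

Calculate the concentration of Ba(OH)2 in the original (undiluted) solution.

n(HCl) = 0.03060 × 0.07108 = 2.175 × 10^-3 mol
From the 1:2 ratio, n(Ba(OH)2) in the aliquot = 1/2 × 2.175 × 10^-3 = 1.088 × 10^-3 mol
[Ba(OH)2]_dilute = 1.088 × 10^-3 / 0.05000 = 0.02175 mol/L
Dilution factor = 250.0 / 25.03 = 9.988
[Ba(OH)2]_stock = 0.02175 × 9.988 = 0.2172 mol/L

0.2172 mol/L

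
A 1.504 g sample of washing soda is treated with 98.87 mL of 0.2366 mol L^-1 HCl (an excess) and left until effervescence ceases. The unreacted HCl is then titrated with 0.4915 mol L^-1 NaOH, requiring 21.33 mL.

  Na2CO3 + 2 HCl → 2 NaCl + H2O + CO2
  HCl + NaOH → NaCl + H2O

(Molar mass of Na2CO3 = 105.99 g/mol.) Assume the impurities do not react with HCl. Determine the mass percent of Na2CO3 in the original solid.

45.49 %

n(HCl) added = 0.09887 × 0.2366 = 0.02339 mol
n(NaOH) used in back-titration = 0.02133 × 0.4915 = 0.01048 mol
n(HCl) left over = 0.01048 mol (1:1 ratio)
n(HCl) consumed by analyte = 0.02339 − 0.01048 = 0.01291 mol
From the 1:2 ratio, n(Na2CO3) = 1/2 × 0.01291 = 6.454 × 10^-3 mol
mass of Na2CO3 = 6.454 × 10^-3 × 105.99 = 0.6841 g
% Na2CO3 = 0.6841 / 1.504 × 100 = 45.49 %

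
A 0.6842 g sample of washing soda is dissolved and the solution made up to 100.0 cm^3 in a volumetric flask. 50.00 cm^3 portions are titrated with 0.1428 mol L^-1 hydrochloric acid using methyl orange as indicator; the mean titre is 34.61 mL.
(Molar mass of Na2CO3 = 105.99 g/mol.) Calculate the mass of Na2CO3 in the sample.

Na2CO3 + 2 HCl → 2 NaCl + H2O + CO2
n(HCl) per titration = 0.03461 × 0.1428 = 4.942 × 10^-3 mol
From the 1:2 ratio, n(Na2CO3) in each aliquot = 1/2 × 4.942 × 10^-3 = 2.471 × 10^-3 mol
n(Na2CO3) in the whole flask = 2.471 × 10^-3 × 100.0/50.00 = 4.942 × 10^-3 mol
mass of Na2CO3 = 4.942 × 10^-3 × 105.99 = 0.5238 g

0.5238 g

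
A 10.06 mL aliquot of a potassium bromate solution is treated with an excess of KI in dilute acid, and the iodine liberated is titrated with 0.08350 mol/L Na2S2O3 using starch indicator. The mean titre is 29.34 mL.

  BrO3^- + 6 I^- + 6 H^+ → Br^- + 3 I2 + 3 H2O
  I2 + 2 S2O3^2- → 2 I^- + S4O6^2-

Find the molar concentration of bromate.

0.04059 mol/L

n(S2O3^2-) = 0.02934 × 0.08350 = 2.450 × 10^-3 mol
n(I2) = n(S2O3^2-)/2 = 1.225 × 10^-3 mol
From the 1:3 ratio, n(BrO3^-) in the aliquot = 1/3 × 1.225 × 10^-3 = 4.083 × 10^-4 mol
[BrO3^-] = 4.083 × 10^-4 / 0.01006 = 0.04059 mol/L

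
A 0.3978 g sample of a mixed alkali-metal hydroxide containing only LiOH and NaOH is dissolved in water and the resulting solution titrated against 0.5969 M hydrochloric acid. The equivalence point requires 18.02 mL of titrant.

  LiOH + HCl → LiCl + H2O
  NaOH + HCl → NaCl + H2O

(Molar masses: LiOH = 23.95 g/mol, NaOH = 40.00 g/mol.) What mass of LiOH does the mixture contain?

n(HCl) = 0.01802 × 0.5969 = 0.01076 mol
Let x = n(LiOH), y = n(NaOH).
Titrant: 1x + 1y = 0.01076;  mass: 23.95x + 40.00y = 0.3978
Solving, x = 2.022 × 10^-3 mol, y = 8.735 × 10^-3 mol
mass of LiOH = 2.022 × 10^-3 × 23.95 = 0.04842 g

0.04842 g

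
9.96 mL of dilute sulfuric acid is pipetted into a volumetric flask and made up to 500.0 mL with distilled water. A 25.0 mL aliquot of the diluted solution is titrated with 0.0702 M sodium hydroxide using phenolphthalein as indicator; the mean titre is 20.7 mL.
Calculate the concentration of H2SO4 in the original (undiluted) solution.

H2SO4 + 2 NaOH → Na2SO4 + 2 H2O
n(NaOH) = 0.0207 × 0.0702 = 1.45 × 10^-3 mol
From the 1:2 ratio, n(H2SO4) in the aliquot = 1/2 × 1.45 × 10^-3 = 7.27 × 10^-4 mol
[H2SO4]_dilute = 7.27 × 10^-4 / 0.0250 = 0.0291 mol/L
Dilution factor = 500.0 / 9.96 = 50.20
[H2SO4]_stock = 0.0291 × 50.20 = 1.46 mol/L

1.46 M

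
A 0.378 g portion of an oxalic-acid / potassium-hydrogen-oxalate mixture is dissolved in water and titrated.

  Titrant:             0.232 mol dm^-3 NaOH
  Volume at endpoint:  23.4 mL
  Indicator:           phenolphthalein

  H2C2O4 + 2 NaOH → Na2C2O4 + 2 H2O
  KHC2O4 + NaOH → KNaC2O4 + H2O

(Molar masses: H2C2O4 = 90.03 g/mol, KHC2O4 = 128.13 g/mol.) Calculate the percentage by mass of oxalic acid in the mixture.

45.5 %

n(NaOH) = 0.0234 × 0.232 = 5.43 × 10^-3 mol
Let x = n(H2C2O4), y = n(KHC2O4).
Titrant: 2x + 1y = 5.43 × 10^-3;  mass: 90.03x + 128.13y = 0.378
Solving, x = 1.91 × 10^-3 mol, y = 1.61 × 10^-3 mol
mass of H2C2O4 = 1.91 × 10^-3 × 90.03 = 0.172 g
% H2C2O4 = 0.172 / 0.378 × 100 = 45.5 %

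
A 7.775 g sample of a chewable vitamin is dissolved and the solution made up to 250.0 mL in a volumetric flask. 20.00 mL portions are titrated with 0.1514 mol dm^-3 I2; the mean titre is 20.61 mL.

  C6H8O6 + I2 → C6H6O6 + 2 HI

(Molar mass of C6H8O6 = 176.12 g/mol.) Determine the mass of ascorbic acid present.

6.869 g

n(I2) per titration = 0.02061 × 0.1514 = 3.120 × 10^-3 mol
n(C6H8O6) in each aliquot = 3.120 × 10^-3 mol (1:1 ratio)
n(C6H8O6) in the whole flask = 3.120 × 10^-3 × 250.0/20.00 = 0.03900 mol
mass of C6H8O6 = 0.03900 × 176.12 = 6.869 g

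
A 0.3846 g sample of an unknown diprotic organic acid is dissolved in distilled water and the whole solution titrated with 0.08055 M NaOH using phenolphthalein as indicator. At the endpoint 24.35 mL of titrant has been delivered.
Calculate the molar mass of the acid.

392.2 g/mol

n(NaOH) = 0.02435 L × 0.08055 mol/L = 1.961 × 10^-3 mol
From the 1:2 ratio, n(H2A) = 1/2 × 1.961 × 10^-3 = 9.807 × 10^-4 mol
M = m / n = 0.3846 g / 9.807 × 10^-4 mol = 392.2 g/mol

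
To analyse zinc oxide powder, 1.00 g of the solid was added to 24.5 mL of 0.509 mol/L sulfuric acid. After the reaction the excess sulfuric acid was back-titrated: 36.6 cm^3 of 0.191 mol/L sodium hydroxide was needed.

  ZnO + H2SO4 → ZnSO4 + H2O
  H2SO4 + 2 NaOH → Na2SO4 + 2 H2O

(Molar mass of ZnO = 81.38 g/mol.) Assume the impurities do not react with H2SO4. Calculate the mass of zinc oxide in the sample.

0.730 g

n(H2SO4) added = 0.0245 × 0.509 = 0.0125 mol
n(NaOH) used in back-titration = 0.0366 × 0.191 = 6.99 × 10^-3 mol
From the 1:2 ratio, n(H2SO4) left over = 1/2 × 6.99 × 10^-3 = 3.50 × 10^-3 mol
n(H2SO4) consumed by analyte = 0.0125 − 3.50 × 10^-3 = 8.98 × 10^-3 mol
n(ZnO) = 8.98 × 10^-3 mol (1:1 ratio)
mass of ZnO = 8.98 × 10^-3 × 81.38 = 0.730 g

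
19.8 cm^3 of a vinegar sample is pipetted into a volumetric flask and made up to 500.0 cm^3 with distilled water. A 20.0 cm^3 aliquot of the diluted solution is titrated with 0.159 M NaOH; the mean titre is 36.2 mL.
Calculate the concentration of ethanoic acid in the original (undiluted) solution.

7.27 M

CH3COOH + NaOH → CH3COONa + H2O
n(NaOH) = 0.0362 × 0.159 = 5.76 × 10^-3 mol
n(CH3COOH) in the aliquot = 5.76 × 10^-3 mol (1:1 ratio)
[CH3COOH]_dilute = 5.76 × 10^-3 / 0.0200 = 0.288 mol/L
Dilution factor = 500.0 / 19.8 = 25.25
[CH3COOH]_stock = 0.288 × 25.25 = 7.27 mol/L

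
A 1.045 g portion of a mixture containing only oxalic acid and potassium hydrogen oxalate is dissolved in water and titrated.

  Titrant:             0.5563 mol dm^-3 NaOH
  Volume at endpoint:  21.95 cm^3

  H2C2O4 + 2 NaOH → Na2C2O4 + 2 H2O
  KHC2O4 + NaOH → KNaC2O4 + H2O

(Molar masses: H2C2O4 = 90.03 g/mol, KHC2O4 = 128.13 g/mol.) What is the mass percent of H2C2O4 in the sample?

26.93 %

n(NaOH) = 0.02195 × 0.5563 = 0.01221 mol
Let x = n(H2C2O4), y = n(KHC2O4).
Titrant: 2x + 1y = 0.01221;  mass: 90.03x + 128.13y = 1.045
Solving, x = 3.126 × 10^-3 mol, y = 5.960 × 10^-3 mol
mass of H2C2O4 = 3.126 × 10^-3 × 90.03 = 0.2814 g
% H2C2O4 = 0.2814 / 1.045 × 100 = 26.93 %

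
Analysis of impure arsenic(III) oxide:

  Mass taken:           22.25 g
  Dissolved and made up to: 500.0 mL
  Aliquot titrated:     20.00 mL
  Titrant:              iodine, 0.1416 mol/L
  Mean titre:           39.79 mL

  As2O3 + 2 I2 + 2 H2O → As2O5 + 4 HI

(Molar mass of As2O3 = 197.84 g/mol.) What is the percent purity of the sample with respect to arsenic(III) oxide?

n(I2) per titration = 0.03979 × 0.1416 = 5.634 × 10^-3 mol
From the 1:2 ratio, n(As2O3) in each aliquot = 1/2 × 5.634 × 10^-3 = 2.817 × 10^-3 mol
n(As2O3) in the whole flask = 2.817 × 10^-3 × 500.0/20.00 = 0.07043 mol
mass of As2O3 = 0.07043 × 197.84 = 13.93 g
% As2O3 = 13.93 / 22.25 × 100 = 62.62 %

62.62 %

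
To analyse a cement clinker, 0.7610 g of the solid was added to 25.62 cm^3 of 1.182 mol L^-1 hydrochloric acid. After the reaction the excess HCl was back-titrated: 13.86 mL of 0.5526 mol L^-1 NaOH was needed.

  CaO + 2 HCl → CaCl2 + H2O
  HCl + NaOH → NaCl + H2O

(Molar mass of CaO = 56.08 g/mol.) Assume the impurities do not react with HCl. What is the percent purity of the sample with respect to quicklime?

n(HCl) added = 0.02562 × 1.182 = 0.03028 mol
n(NaOH) used in back-titration = 0.01386 × 0.5526 = 7.659 × 10^-3 mol
n(HCl) left over = 7.659 × 10^-3 mol (1:1 ratio)
n(HCl) consumed by analyte = 0.03028 − 7.659 × 10^-3 = 0.02262 mol
From the 1:2 ratio, n(CaO) = 1/2 × 0.02262 = 0.01131 mol
mass of CaO = 0.01131 × 56.08 = 0.6344 g
% CaO = 0.6344 / 0.7610 × 100 = 83.36 %

83.36 %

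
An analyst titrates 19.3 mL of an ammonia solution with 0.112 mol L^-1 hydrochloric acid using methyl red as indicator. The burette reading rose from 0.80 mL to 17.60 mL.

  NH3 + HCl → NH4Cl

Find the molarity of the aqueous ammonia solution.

0.0975 mol/L

n(HCl) = 0.0168 L × 0.112 mol/L = 1.88 × 10^-3 mol
n(NH3) = 1.88 × 10^-3 mol (1:1 mole ratio)
[NH3] = 1.88 × 10^-3 mol / 0.0193 L = 0.0975 mol/L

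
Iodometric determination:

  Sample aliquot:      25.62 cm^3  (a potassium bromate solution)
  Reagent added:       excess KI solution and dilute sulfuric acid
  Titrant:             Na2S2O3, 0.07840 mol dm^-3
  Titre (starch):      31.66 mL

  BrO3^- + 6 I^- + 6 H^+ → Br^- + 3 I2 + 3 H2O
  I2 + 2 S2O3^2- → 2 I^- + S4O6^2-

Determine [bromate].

n(S2O3^2-) = 0.03166 × 0.07840 = 2.482 × 10^-3 mol
n(I2) = n(S2O3^2-)/2 = 1.241 × 10^-3 mol
From the 1:3 ratio, n(BrO3^-) in the aliquot = 1/3 × 1.241 × 10^-3 = 4.137 × 10^-4 mol
[BrO3^-] = 4.137 × 10^-4 / 0.02562 = 0.01615 mol/L

0.01615 mol/L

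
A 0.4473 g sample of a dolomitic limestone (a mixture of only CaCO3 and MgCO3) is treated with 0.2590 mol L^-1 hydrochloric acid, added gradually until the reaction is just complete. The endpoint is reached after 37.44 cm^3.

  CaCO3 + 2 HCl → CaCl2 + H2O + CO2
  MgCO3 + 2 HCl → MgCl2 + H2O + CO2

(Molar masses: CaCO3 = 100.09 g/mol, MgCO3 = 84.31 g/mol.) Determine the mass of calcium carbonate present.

0.2444 g

n(HCl) = 0.03744 × 0.2590 = 9.697 × 10^-3 mol
Let x = n(CaCO3), y = n(MgCO3).
Titrant: 2x + 2y = 9.697 × 10^-3;  mass: 100.09x + 84.31y = 0.4473
Solving, x = 2.441 × 10^-3 mol, y = 2.407 × 10^-3 mol
mass of CaCO3 = 2.441 × 10^-3 × 100.09 = 0.2444 g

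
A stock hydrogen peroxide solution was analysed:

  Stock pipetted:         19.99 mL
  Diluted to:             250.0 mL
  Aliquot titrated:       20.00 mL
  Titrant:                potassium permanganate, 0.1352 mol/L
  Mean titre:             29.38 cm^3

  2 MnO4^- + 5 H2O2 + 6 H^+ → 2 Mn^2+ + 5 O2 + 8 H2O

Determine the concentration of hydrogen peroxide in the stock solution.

6.210 mol/L

n(KMnO4) = 0.02938 × 0.1352 = 3.972 × 10^-3 mol
From the 5:2 ratio, n(H2O2) in the aliquot = 5/2 × 3.972 × 10^-3 = 9.930 × 10^-3 mol
[H2O2]_dilute = 9.930 × 10^-3 / 0.02000 = 0.4965 mol/L
Dilution factor = 250.0 / 19.99 = 12.51
[H2O2]_stock = 0.4965 × 12.51 = 6.210 mol/L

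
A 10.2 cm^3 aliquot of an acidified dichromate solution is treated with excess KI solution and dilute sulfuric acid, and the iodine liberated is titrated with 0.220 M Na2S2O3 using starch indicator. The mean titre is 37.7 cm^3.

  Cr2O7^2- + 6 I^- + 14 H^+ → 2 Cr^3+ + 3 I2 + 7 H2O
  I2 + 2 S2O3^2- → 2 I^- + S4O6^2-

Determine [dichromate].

n(S2O3^2-) = 0.0377 × 0.220 = 8.29 × 10^-3 mol
n(I2) = n(S2O3^2-)/2 = 4.15 × 10^-3 mol
From the 1:3 ratio, n(Cr2O7^2-) in the aliquot = 1/3 × 4.15 × 10^-3 = 1.38 × 10^-3 mol
[Cr2O7^2-] = 1.38 × 10^-3 / 0.0102 = 0.136 mol/L

0.136 M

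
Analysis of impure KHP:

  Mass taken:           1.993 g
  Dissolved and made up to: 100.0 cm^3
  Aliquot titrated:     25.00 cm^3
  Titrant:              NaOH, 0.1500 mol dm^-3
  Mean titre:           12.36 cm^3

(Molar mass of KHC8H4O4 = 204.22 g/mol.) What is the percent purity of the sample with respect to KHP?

KHC8H4O4 + NaOH → KNaC8H4O4 + H2O
n(NaOH) per titration = 0.01236 × 0.1500 = 1.854 × 10^-3 mol
n(KHC8H4O4) in each aliquot = 1.854 × 10^-3 mol (1:1 ratio)
n(KHC8H4O4) in the whole flask = 1.854 × 10^-3 × 100.0/25.00 = 7.416 × 10^-3 mol
mass of KHC8H4O4 = 7.416 × 10^-3 × 204.22 = 1.514 g
% KHC8H4O4 = 1.514 / 1.993 × 100 = 75.99 %

75.99 %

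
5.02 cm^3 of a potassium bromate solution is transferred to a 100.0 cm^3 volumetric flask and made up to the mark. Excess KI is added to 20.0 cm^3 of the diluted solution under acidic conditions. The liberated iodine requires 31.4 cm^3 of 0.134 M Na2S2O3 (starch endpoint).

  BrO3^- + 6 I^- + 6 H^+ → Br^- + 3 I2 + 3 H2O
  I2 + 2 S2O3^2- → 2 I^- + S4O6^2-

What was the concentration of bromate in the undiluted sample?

0.698 M

n(S2O3^2-) = 0.0314 × 0.134 = 4.21 × 10^-3 mol
n(I2) = n(S2O3^2-)/2 = 2.10 × 10^-3 mol
From the 1:3 ratio, n(BrO3^-) in the aliquot = 1/3 × 2.10 × 10^-3 = 7.01 × 10^-4 mol
[BrO3^-]_dilute = 7.01 × 10^-4 / 0.0200 = 0.0351 mol/L
[BrO3^-]_original = 0.0351 × 100.0/5.02 = 0.698 mol/L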